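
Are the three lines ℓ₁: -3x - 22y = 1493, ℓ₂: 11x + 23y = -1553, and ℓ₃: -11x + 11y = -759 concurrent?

Yes

Intersecting ℓ₁ and ℓ₂: solving the 2×2 system gives (x, y) = (1, -68).
Substitute into ℓ₃: (-11)(1) + (11)(-68) = -759.
This equals -759, so (1, -68) lies on all three lines and they are concurrent.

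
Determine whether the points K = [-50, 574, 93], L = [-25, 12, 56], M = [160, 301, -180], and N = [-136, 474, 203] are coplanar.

A normal to the plane through K, L, M is n = KL × KM = (143325, -945, 111195).
The plane has equation n·P = 2632455. For N: n·N = 2632455.
Equal, so N lies in the plane and all four are coplanar.

Yes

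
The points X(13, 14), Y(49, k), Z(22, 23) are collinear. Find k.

Collinearity: (Y − X) must be parallel to (Z − X) = (9, 9).
Cross-multiplying the components: (k − 14)·(9) = (36)·(9).
Solving gives k = 50.

50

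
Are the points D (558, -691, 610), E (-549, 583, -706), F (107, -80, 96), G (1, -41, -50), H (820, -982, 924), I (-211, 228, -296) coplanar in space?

Yes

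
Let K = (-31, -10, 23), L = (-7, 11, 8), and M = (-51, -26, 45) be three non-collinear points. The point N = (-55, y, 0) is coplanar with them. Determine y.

-37

The plane through K, L, M has equation 222x − 228y + 36z = -3774.
Substituting N: (-228)y + (-12210) = -3774, so y = -37.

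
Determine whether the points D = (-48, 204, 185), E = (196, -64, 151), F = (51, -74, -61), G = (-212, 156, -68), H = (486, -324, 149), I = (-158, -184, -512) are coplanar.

The plane through D, E, F has normal n = DE × DF = (56476, 56658, -41300) and equation n·P = 1206884.
Checking the remaining points: n·G = -325864, n·H = 2936444, n·I = 1797320.
Since n·G = -325864 ≠ 1206884, G is off the plane and the points are not all coplanar.

No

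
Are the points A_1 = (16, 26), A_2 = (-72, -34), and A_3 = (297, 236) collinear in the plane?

No

A_1A_2 = (-88, -60), A_1A_3 = (281, 210).
If collinear, A_1A_3 would be a scalar multiple of A_1A_2. But (-88)·(210) ≠ (-60)·(281) (difference -1620), so they are not parallel; the points are not collinear.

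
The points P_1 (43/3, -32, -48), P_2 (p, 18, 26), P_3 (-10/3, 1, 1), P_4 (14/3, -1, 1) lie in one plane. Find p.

Coplanarity ⇔ det[P_1P_2; P_1P_3; P_1P_4] = 0.
Expanding, this is linear in p: (98)p + (1274) = 0.
So p = -13.

-13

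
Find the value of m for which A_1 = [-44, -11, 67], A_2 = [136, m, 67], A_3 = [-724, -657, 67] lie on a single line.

160

Direction A_1A_3 = (-680, -646, 0). From the x-coordinate of A_2, the parameter along the line is τ = (136 − (-44))/(-680) = -9/34.
Then m = (-11) + (-9/34)·(-646) = 160.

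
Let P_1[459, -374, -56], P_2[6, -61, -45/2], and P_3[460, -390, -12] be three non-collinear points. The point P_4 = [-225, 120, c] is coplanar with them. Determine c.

-67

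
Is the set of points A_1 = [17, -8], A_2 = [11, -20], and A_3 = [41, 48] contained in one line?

A_1A_2 = (-6, -12), A_1A_3 = (24, 56).
If collinear, A_1A_3 would be a scalar multiple of A_1A_2. But (-6)·(56) ≠ (-12)·(24) (difference -48), so they are not parallel; the points are not collinear.

No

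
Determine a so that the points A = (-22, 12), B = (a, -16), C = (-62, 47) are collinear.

10

Collinearity: (B − A) must be parallel to (C − A) = (-40, 35).
Cross-multiplying the components: (a − (-22))·(35) = (-28)·(-40).
Solving gives a = 10.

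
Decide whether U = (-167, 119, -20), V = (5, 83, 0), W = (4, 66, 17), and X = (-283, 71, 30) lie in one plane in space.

No

A normal to the plane through U, V, W is n = UV × UW = (-272, -2944, -2960).
The plane has equation n·P = -245712. For X: n·X = -220848.
-220848 ≠ -245712, so X is off the plane.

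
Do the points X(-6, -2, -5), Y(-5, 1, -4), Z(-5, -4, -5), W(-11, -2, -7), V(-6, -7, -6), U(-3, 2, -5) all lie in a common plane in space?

The plane through X, Y, Z has normal n = XY × XZ = (2, 1, -5) and equation n·P = 11.
Checking the remaining points: n·W = 11, n·V = 11, n·U = 21.
Since n·U = 21 ≠ 11, U is off the plane and the points are not all coplanar.

No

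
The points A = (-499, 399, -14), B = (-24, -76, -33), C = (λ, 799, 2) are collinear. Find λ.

-899

Collinearity requires AB × AC = 0; each component is linear in λ.
The y-component gives (-19)λ + (-17081) = 0, so λ = -899.
The remaining components then also vanish.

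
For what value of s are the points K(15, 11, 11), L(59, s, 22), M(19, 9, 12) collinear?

Collinearity requires KL × KM = 0; each component is linear in s.
The x-component gives (1)s + (11) = 0, so s = -11.
The remaining components then also vanish.

-11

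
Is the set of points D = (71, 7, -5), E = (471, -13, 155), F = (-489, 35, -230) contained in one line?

No

DE = (400, -20, 160), DF = (-560, 28, -225).
DE × DF = (20, 400, 0).
The cross product is nonzero, so the points do not lie on one line.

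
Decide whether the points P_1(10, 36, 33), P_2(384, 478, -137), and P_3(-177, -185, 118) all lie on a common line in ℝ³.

Yes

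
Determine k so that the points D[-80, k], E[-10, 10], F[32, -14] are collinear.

50

The three points are collinear iff det[DE; DF] = 0.
This determinant is linear in k: (42)k + (-2100) = 0, so k = 50.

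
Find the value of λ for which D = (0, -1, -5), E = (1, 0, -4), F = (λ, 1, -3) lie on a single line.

2

Direction DE = (1, 1, 1). From the y-coordinate of F, the parameter along the line is τ = (1 − (-1))/1 = 2.
Then λ = 0 + 2·(1) = 2.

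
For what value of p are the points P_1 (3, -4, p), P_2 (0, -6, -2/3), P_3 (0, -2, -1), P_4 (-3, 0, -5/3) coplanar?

-1/3

The points are coplanar iff P_1P_2 · (P_1P_3 × P_1P_4) = 0.
Expanding, this is linear in p: (-12)p + (-4) = 0.
So p = -1/3.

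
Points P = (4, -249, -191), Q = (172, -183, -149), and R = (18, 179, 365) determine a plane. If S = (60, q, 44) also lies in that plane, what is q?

-58

The plane through P, Q, R has equation 18720x − 92820y + 70980z = 9629880.
Substituting S: (-92820)q + (4246320) = 9629880, so q = -58.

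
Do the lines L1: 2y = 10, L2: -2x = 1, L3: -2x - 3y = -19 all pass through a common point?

No

Intersecting L1 and L2: solving the 2×2 system gives (x, y) = (-1/2, 5).
Substitute into L3: (-2)(-1/2) + (-3)(5) = -14.
But L3 requires -19 ≠ -14, so the three lines have no common point.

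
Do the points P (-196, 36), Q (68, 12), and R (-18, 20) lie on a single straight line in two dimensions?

PQ = (264, -24), PR = (178, -16).
det[PQ; PR] = (264)(-16) − (-24)(178) = 48.
The determinant is nonzero, so they are not collinear.

No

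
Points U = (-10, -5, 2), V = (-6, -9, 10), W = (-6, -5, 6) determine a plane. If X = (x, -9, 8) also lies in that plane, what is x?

-8

The plane through U, V, W has equation −16x + 16y + 16z = 112.
Substituting X: (-16)x + (-16) = 112, so x = -8.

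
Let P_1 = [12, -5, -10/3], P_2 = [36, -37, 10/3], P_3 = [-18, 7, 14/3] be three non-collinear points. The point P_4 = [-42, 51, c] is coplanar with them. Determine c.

-9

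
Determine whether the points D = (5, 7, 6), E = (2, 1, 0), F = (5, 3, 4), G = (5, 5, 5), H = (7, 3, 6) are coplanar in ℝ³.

Yes

The plane through D, E, F has normal n = DE × DF = (-12, -6, 12) and equation n·P = -30.
Checking the remaining points: n·G = -30, n·H = -30.
All equal -30, so all 5 points lie in one plane.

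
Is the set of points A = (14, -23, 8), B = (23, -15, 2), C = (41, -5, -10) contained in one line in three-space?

No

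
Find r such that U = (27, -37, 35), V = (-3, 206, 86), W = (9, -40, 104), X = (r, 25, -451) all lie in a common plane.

151

Normal to plane UVW: n = (16920, 1152, 4464); plane equation n·P = 570456.
Requiring n·X = 570456: (16920)r + (-1984464) = 570456.
So r = 151.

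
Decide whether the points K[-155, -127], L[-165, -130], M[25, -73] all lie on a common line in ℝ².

KL = (-10, -3), KM = (180, 54).
Checking proportionality: KM = -18·KL, so the vectors are parallel and the points are collinear.

Yes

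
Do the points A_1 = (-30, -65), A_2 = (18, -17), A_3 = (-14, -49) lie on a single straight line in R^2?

Yes

A_1A_2 = (48, 48), A_1A_3 = (16, 16).
Checking proportionality: A_1A_3 = 1/3·A_1A_2, so the vectors are parallel and the points are collinear.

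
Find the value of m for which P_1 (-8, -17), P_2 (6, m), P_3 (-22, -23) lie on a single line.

Collinearity: (P_2 − P_1) must be parallel to (P_3 − P_1) = (-14, -6).
Cross-multiplying the components: (m − (-17))·(-14) = (14)·(-6).
Solving gives m = -11.

-11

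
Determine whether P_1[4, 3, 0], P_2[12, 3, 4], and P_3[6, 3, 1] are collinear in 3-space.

P_1P_2 = (8, 0, 4), P_1P_3 = (2, 0, 1).
P_1P_2 × P_1P_3 = (0, 0, 0).
The cross product vanishes, so the three points are collinear.

Yes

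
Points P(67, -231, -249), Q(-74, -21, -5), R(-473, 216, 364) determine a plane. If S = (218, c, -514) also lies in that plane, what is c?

-460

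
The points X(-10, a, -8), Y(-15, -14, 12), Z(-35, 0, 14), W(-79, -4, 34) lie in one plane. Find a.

26

The points are coplanar iff XY · (XZ × XW) = 0.
Expanding, this is linear in a: (-312)a + (8112) = 0.
So a = 26.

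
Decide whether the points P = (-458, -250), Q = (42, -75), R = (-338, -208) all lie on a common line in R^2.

Yes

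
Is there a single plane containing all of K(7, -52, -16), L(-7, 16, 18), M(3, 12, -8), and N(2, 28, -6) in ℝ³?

Yes

The four points are coplanar iff the 3×3 determinant with rows KL, KM, KN is zero.
Rows: (-14, 68, 34), (-4, 64, 8), (-5, 80, 10).
Expanding along the first row: (-14)(0) − (68)(0) + (34)(0) = 0.
Zero determinant ⇒ coplanar.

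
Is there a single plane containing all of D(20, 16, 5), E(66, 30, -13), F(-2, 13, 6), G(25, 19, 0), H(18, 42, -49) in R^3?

The plane through D, E, F has normal n = DE × DF = (-40, 350, 170) and equation n·P = 5650.
Checking the remaining points: n·G = 5650, n·H = 5650.
All equal 5650, so all 5 points lie in one plane.

Yes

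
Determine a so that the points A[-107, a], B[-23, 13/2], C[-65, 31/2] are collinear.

The three points are collinear iff det[AB; AC] = 0.
This determinant is linear in a: (-42)a + (1029) = 0, so a = 49/2.

49/2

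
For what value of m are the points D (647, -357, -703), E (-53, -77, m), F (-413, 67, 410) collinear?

Collinearity requires DE × DF = 0; each component is linear in m.
The x-component gives (-424)m + (13568) = 0, so m = 32.
The remaining components then also vanish.

32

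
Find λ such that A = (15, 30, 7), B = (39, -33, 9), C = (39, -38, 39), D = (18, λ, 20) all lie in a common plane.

The points are coplanar iff AB · (AC × AD) = 0.
Expanding, this is linear in λ: (-720)λ + (14400) = 0.
So λ = 20.

20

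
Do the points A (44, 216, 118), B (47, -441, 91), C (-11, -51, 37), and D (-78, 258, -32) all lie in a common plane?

Yes

A normal to the plane through A, B, C is n = AB × AC = (46008, 1728, -36936).
The plane has equation n·P = -1960848. For D: n·D = -1960848.
Equal, so D lies in the plane and all four are coplanar.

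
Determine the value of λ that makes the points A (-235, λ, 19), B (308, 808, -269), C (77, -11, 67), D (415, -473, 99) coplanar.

The points are coplanar iff AB · (AC × AD) = 0.
Expanding, this is linear in λ: (-120960)λ + (57335040) = 0.
So λ = 474.

474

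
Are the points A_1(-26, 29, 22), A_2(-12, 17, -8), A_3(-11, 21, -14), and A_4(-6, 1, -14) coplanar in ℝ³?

No

The four points are coplanar iff the 3×3 determinant with rows A_1A_2, A_1A_3, A_1A_4 is zero.
Rows: (14, -12, -30), (15, -8, -36), (20, -28, -36).
Expanding along the first row: (14)(-720) − (-12)(180) + (-30)(-260) = -120.
Nonzero ⇒ not coplanar.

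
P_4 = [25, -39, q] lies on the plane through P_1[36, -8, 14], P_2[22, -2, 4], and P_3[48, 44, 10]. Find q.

Coplanarity requires P_1P_2 · (P_1P_3 × P_1P_4) = 0.
P_1P_2 = (-14, 6, -10), P_1P_3 = (12, 52, -4); the triple product is linear in q with coefficient -800 and constant term 11200.
Setting it to zero: q = 14.

14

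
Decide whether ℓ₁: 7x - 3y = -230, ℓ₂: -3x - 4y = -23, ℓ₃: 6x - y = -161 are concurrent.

Yes

The three lines meet at one point iff the augmented coefficient matrix [aᵢ bᵢ cᵢ] has rank < 3, i.e. its determinant vanishes.
Here the determinant is 0.
It vanishes, so the lines are concurrent at (-23, 23).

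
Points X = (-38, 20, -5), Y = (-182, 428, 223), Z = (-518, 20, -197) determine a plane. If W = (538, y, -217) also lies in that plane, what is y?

-612

The plane through X, Y, Z has equation −78336x − 137088y + 195840z = -744192.
Substituting W: (-137088)y + (-84642048) = -744192, so y = -612.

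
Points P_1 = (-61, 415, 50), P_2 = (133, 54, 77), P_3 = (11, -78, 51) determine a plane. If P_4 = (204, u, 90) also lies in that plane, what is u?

The plane through P_1, P_2, P_3 has equation 12950x + 1750y − 69650z = -3546200.
Substituting P_4: (1750)u + (-3626700) = -3546200, so u = 46.

46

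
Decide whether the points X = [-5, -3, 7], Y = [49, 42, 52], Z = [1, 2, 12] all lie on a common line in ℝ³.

Yes

XY = (54, 45, 45), XZ = (6, 5, 5).
Each component of XZ is 1/9 times the corresponding component of XY, so XZ = 1/9·XY and the points are collinear.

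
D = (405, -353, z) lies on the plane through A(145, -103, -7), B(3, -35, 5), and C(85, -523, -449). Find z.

A normal to the plane is n = AB × AC = (-25016, -63484, 63720).
D lies in the plane iff n · AD = 0.
This gives (63720)z + (9812880) = 0, so z = -154.

-154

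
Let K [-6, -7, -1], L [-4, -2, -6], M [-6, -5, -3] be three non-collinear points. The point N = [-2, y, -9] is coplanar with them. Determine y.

The plane through K, L, M has equation 4y + 4z = -32.
Substituting N: (4)y + (-36) = -32, so y = 1.

1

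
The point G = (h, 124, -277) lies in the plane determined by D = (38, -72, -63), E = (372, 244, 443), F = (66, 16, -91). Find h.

42

The plane through D, E, F has equation −53376x + 23520y + 20544z = -5016000.
Substituting G: (-53376)h + (-2774208) = -5016000, so h = 42.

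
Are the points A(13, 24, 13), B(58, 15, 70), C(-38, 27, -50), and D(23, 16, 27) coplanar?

With A as base: AB = (45, -9, 57), AC = (-51, 3, -63), AD = (10, -8, 14).
AC × AD = (-462, 84, 378).
AB · (AC × AD) = 0.
The scalar triple product vanishes, so the four points are coplanar.

Yes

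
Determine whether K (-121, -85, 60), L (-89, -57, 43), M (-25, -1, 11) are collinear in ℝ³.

No

KL = (32, 28, -17), KM = (96, 84, -49).
KL × KM = (56, -64, 0).
The cross product is nonzero, so the points do not lie on one line.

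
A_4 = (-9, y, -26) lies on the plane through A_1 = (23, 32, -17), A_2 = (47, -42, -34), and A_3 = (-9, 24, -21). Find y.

4

A normal to the plane is n = A_1A_2 × A_1A_3 = (160, 640, -2560).
A_4 lies in the plane iff n · A_1A_4 = 0.
This gives (640)y + (-2560) = 0, so y = 4.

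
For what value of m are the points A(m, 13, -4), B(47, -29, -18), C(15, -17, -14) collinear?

-65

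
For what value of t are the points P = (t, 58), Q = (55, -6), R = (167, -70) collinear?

-57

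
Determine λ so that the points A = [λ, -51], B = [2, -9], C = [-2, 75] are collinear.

4

Collinearity: (A − B) must be parallel to (C − B) = (-4, 84).
Cross-multiplying the components: (λ − 2)·(84) = (-42)·(-4).
Solving gives λ = 4.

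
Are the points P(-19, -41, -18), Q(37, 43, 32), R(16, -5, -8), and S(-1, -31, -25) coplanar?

With P as base: PQ = (56, 84, 50), PR = (35, 36, 10), PS = (18, 10, -7).
PR × PS = (-352, 425, -298).
PQ · (PR × PS) = 1088.
Since 1088 ≠ 0, the four points are not coplanar.

No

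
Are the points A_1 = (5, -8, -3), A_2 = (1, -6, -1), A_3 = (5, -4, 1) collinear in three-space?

A_1A_2 = (-4, 2, 2), A_1A_3 = (0, 4, 4).
A_1A_2 × A_1A_3 = (0, 16, -16).
The cross product is nonzero, so the points do not lie on one line.

No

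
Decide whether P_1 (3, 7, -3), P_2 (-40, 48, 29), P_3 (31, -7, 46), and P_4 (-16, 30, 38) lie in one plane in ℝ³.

Yes

With P_1 as base: P_1P_2 = (-43, 41, 32), P_1P_3 = (28, -14, 49), P_1P_4 = (-19, 23, 41).
P_1P_3 × P_1P_4 = (-1701, -2079, 378).
P_1P_2 · (P_1P_3 × P_1P_4) = 0.
The scalar triple product vanishes, so the four points are coplanar.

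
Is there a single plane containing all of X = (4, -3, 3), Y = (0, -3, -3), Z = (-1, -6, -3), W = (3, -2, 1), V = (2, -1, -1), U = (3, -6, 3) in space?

The plane through X, Y, Z has normal n = XY × XZ = (-18, 6, 12) and equation n·P = -54.
Checking the remaining points: n·W = -54, n·V = -54, n·U = -54.
All equal -54, so all 6 points lie in one plane.

Yes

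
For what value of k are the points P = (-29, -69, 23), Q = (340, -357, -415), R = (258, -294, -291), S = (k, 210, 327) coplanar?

Normal to plane PQR: n = (-8118, -9840, -369); plane equation n·X = 905895.
Requiring n·S = 905895: (-8118)k + (-2187063) = 905895.
So k = -381.

-381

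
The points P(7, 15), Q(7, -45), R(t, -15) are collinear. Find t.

The three points are collinear iff det[PQ; PR] = 0.
This determinant is linear in t: (60)t + (-420) = 0, so t = 7.

7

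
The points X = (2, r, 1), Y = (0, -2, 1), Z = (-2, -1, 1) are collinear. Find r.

-3

Direction YZ = (-2, 1, 0). From the x-coordinate of X, the parameter along the line is τ = (2 − 0)/(-2) = -1.
Then r = (-2) + (-1)·(1) = -3.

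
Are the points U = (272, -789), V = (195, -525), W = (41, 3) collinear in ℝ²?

Yes

UV = (-77, 264), UW = (-231, 792).
Checking proportionality: UW = 3·UV, so the vectors are parallel and the points are collinear.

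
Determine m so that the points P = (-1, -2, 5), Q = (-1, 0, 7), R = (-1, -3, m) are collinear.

4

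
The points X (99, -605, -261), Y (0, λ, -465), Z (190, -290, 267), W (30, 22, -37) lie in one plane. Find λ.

Normal to plane XZW: n = (-260496, -56816, 78792); plane equation n·P = -11980136.
Requiring n·Y = -11980136: (-56816)λ + (-36638280) = -11980136.
So λ = -434.

-434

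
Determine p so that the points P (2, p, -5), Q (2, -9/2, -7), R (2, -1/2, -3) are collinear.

Direction QR = (0, 4, 4). From the z-coordinate of P, the parameter along the line is τ = (-5 − (-7))/4 = 1/2.
Then p = (-9/2) + 1/2·(4) = -5/2.

-5/2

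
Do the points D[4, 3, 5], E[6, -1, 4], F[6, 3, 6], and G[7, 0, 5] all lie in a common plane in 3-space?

A normal to the plane through D, E, F is n = DE × DF = (-4, -4, 8).
The plane has equation n·P = 12. For G: n·G = 12.
Equal, so G lies in the plane and all four are coplanar.

Yes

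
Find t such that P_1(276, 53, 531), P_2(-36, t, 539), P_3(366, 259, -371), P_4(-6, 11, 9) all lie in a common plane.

Normal to plane P_1P_3P_4: n = (-145416, 301344, 54312); plane equation n·P = 4676088.
Requiring n·P_2 = 4676088: (301344)t + (34509144) = 4676088.
So t = -99.

-99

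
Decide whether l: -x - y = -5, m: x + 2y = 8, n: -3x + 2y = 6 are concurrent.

Intersecting l and m: solving the 2×2 system gives (x, y) = (2, 3).
Substitute into n: (-3)(2) + (2)(3) = 0.
But n requires 6 ≠ 0, so the three lines have no common point.

No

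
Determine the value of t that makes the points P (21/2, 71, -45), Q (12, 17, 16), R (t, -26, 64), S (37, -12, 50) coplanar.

Normal to plane PQS: n = (-67, 1474, 2613/2); plane equation n·X = 45158.
Requiring n·R = 45158: (-67)t + (45292) = 45158.
So t = 2.

2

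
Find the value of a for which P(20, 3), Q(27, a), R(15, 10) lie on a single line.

-34/5

Collinearity: (Q − P) must be parallel to (R − P) = (-5, 7).
Cross-multiplying the components: (a − 3)·(-5) = (7)·(7).
Solving gives a = -34/5.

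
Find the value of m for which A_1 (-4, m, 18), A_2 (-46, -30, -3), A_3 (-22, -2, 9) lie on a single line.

Direction A_2A_3 = (24, 28, 12). From the x-coordinate of A_1, the parameter along the line is τ = (-4 − (-46))/24 = 7/4.
Then m = (-30) + 7/4·(28) = 19.

19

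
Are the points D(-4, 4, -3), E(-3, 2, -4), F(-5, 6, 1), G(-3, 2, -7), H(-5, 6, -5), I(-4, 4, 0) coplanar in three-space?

The plane through D, E, F has normal n = DE × DF = (-6, -3, 0) and equation n·P = 12.
Checking the remaining points: n·G = 12, n·H = 12, n·I = 12.
All equal 12, so all 6 points lie in one plane.

Yes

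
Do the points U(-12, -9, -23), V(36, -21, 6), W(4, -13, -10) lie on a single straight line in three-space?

UV = (48, -12, 29), UW = (16, -4, 13).
UV × UW = (-40, -160, 0).
The cross product is nonzero, so the points do not lie on one line.

No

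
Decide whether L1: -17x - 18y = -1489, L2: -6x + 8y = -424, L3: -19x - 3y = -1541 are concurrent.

The three lines meet at one point iff the augmented coefficient matrix [aᵢ bᵢ cᵢ] has rank < 3, i.e. its determinant vanishes.
Here the determinant is -510.
Nonzero, so no common point exists.

No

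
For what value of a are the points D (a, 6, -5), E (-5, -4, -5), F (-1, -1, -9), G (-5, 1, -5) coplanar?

-5

Coplanarity ⇔ det[DE; DF; DG] = 0.
Expanding, this is linear in a: (-20)a + (-100) = 0.
So a = -5.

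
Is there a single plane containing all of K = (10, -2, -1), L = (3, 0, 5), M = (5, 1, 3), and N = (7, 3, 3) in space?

The four points are coplanar iff the 3×3 determinant with rows KL, KM, KN is zero.
Rows: (-7, 2, 6), (-5, 3, 4), (-3, 5, 4).
Expanding along the first row: (-7)(-8) − (2)(-8) + (6)(-16) = -24.
Nonzero ⇒ not coplanar.

No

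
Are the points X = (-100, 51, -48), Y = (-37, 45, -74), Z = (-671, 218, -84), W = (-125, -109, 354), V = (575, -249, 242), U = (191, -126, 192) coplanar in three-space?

Yes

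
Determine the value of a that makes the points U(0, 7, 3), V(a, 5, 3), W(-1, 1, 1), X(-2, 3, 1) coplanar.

Normal to plane UWX: n = (4, 2, -8); plane equation n·P = -10.
Requiring n·V = -10: (4)a + (-14) = -10.
So a = 1.

1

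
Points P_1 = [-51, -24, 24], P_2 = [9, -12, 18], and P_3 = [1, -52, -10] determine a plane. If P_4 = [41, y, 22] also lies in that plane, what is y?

4

Coplanarity requires P_1P_2 · (P_1P_3 × P_1P_4) = 0.
P_1P_2 = (60, 12, -6), P_1P_3 = (52, -28, -34); the triple product is linear in y with coefficient 1728 and constant term -6912.
Setting it to zero: y = 4.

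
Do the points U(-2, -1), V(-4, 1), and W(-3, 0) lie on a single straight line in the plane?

Yes

UV = (-2, 2), UW = (-1, 1).
det[UV; UW] = (-2)(1) − (2)(-1) = 0.
The determinant is zero, so the points are collinear.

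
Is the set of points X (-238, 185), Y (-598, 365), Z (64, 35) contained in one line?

XY = (-360, 180), XZ = (302, -150).
Twice the signed area of △XYZ is (-360)(-150) − (180)(302) = -360.
The area is nonzero, so the three points are not collinear.

No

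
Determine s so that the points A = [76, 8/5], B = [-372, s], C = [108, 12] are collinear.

-144

Collinearity: (B − A) must be parallel to (C − A) = (32, 52/5).
Cross-multiplying the components: (s − 8/5)·(32) = (-448)·(52/5).
Solving gives s = -144.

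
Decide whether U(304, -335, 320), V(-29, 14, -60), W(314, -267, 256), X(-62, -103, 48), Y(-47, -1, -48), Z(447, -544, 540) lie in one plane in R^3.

Yes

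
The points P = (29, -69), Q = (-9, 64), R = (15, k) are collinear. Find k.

-20

The three points are collinear iff det[PQ; PR] = 0.
This determinant is linear in k: (-38)k + (-760) = 0, so k = -20.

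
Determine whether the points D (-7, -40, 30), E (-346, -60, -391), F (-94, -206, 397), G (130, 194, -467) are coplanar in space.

Yes

A normal to the plane through D, E, F is n = DE × DF = (-77226, 161040, 54534).
The plane has equation n·P = -4264998. For G: n·G = -4264998.
Equal, so G lies in the plane and all four are coplanar.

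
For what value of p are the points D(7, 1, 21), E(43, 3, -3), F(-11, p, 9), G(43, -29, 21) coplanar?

Normal to plane DEG: n = (-720, -864, -1152); plane equation n·P = -30096.
Requiring n·F = -30096: (-864)p + (-2448) = -30096.
So p = 32.

32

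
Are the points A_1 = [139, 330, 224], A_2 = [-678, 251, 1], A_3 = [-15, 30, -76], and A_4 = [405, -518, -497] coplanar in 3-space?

No

With A_1 as base: A_1A_2 = (-817, -79, -223), A_1A_3 = (-154, -300, -300), A_1A_4 = (266, -848, -721).
A_1A_3 × A_1A_4 = (-38100, -190834, 210392).
A_1A_2 · (A_1A_3 × A_1A_4) = -713830.
Since -713830 ≠ 0, the four points are not coplanar.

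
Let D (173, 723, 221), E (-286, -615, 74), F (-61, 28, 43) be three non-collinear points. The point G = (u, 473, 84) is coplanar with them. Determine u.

A normal to the plane is n = DE × DF = (135999, -47304, 5913).
G lies in the plane iff n · DG = 0.
This gives (135999)u + (-12511908) = 0, so u = 92.

92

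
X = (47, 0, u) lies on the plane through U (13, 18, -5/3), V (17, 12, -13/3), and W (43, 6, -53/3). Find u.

The plane through U, V, W has equation 64x − 16y + 132z = 324.
Substituting X: (132)u + (3008) = 324, so u = -61/3.

-61/3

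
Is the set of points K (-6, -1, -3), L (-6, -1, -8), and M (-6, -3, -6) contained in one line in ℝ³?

No

KL = (0, 0, -5), KM = (0, -2, -3).
KL × KM = (-10, 0, 0).
The cross product is nonzero, so the points do not lie on one line.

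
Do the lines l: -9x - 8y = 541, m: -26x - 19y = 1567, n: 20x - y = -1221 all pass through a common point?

Intersecting l and m: solving the 2×2 system gives (x, y) = (-61, 1).
Substitute into n: (20)(-61) + (-1)(1) = -1221.
This equals -1221, so (-61, 1) lies on all three lines and they are concurrent.

Yes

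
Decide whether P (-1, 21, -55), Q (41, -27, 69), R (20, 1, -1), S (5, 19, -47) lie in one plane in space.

Yes

The four points are coplanar iff the 3×3 determinant with rows PQ, PR, PS is zero.
Rows: (42, -48, 124), (21, -20, 54), (6, -2, 8).
Expanding along the first row: (42)(-52) − (-48)(-156) + (124)(78) = 0.
Zero determinant ⇒ coplanar.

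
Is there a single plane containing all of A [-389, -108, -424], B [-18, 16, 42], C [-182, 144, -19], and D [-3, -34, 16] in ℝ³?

No

With A as base: AB = (371, 124, 466), AC = (207, 252, 405), AD = (386, 74, 440).
AC × AD = (80910, 65250, -81954).
AB · (AC × AD) = -81954.
Since -81954 ≠ 0, the four points are not coplanar.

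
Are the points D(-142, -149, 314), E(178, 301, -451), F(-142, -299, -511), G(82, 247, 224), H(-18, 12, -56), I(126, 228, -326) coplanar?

The plane through D, E, F has normal n = DE × DF = (-486000, 264000, -48000) and equation n·P = 14604000.
Checking the remaining points: n·G = 14604000, n·H = 14604000, n·I = 14604000.
All equal 14604000, so all 6 points lie in one plane.

Yes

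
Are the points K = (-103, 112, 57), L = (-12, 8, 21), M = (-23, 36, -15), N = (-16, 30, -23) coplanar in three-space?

A normal to the plane through K, L, M is n = KL × KM = (4752, 3672, 1404).
The plane has equation n·P = 1836. For N: n·N = 1836.
Equal, so N lies in the plane and all four are coplanar.

Yes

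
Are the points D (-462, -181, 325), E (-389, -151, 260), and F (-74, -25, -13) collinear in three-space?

No

DE = (73, 30, -65), DF = (388, 156, -338).
DE × DF = (0, -546, -252).
The cross product is nonzero, so the points do not lie on one line.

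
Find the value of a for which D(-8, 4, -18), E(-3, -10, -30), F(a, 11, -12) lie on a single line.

Direction DE = (5, -14, -12). From the y-coordinate of F, the parameter along the line is τ = (11 − 4)/(-14) = -1/2.
Then a = (-8) + (-1/2)·(5) = -21/2.

-21/2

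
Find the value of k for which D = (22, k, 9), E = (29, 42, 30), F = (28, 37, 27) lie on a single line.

Collinearity requires DE × DF = 0; each component is linear in k.
The x-component gives (3)k + (-21) = 0, so k = 7.
The remaining components then also vanish.

7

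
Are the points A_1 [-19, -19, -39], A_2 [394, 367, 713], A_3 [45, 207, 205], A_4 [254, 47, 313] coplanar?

Yes

With A_1 as base: A_1A_2 = (413, 386, 752), A_1A_3 = (64, 226, 244), A_1A_4 = (273, 66, 352).
A_1A_3 × A_1A_4 = (63448, 44084, -57474).
A_1A_2 · (A_1A_3 × A_1A_4) = 0.
The scalar triple product vanishes, so the four points are coplanar.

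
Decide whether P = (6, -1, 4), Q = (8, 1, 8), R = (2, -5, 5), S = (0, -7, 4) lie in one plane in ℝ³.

Yes

The four points are coplanar iff the 3×3 determinant with rows PQ, PR, PS is zero.
Rows: (2, 2, 4), (-4, -4, 1), (-6, -6, 0).
Expanding along the first row: (2)(6) − (2)(6) + (4)(0) = 0.
Zero determinant ⇒ coplanar.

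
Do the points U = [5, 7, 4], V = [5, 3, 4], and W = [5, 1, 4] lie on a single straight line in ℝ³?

Yes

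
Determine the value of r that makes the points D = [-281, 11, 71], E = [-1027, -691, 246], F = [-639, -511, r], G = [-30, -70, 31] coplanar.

The points are coplanar iff DE · (DF × DG) = 0.
Expanding, this is linear in r: (-236628)r + (39280248) = 0.
So r = 166.

166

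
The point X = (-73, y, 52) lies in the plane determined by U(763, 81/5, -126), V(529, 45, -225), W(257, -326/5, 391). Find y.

A normal to the plane is n = UV × UW = (6831, 171072, 168102/5).
X lies in the plane iff n · UX = 0.
This gives (171072)y + (-12488256/5) = 0, so y = 73/5.

73/5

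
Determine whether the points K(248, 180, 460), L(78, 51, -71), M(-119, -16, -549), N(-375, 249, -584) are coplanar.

A normal to the plane through K, L, M is n = KL × KM = (26085, 23347, -14023).
The plane has equation n·P = 4220960. For N: n·N = 4220960.
Equal, so N lies in the plane and all four are coplanar.

Yes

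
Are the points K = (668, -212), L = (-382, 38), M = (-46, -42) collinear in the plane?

KL = (-1050, 250), KM = (-714, 170).
det[KL; KM] = (-1050)(170) − (250)(-714) = 0.
The determinant is zero, so the points are collinear.

Yes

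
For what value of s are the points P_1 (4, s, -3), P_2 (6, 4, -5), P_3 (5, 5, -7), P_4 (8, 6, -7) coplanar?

Coplanarity ⇔ det[P_1P_2; P_1P_3; P_1P_4] = 0.
Expanding, this is linear in s: (6)s + (-12) = 0.
So s = 2.

2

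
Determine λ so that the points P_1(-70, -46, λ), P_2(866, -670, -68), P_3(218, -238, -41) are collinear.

-29

Collinearity requires P_1P_2 × P_1P_3 = 0; each component is linear in λ.
The x-component gives (432)λ + (12528) = 0, so λ = -29.
The remaining components then also vanish.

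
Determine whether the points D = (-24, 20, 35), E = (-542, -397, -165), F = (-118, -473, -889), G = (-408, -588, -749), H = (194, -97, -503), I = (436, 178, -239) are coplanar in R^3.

Yes

The plane through D, E, F has normal n = DE × DF = (286708, -459832, 216176) and equation n·P = -8511472.
Checking the remaining points: n·G = -8511472, n·H = -8511472, n·I = -8511472.
All equal -8511472, so all 6 points lie in one plane.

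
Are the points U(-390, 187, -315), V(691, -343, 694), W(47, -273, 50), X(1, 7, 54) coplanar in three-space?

With U as base: UV = (1081, -530, 1009), UW = (437, -460, 365), UX = (391, -180, 369).
UW × UX = (-104040, -18538, 101200).
UV · (UW × UX) = -531300.
Since -531300 ≠ 0, the four points are not coplanar.

No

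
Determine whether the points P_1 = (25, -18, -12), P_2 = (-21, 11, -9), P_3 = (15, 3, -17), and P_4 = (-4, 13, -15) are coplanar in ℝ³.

The four points are coplanar iff the 3×3 determinant with rows P_1P_2, P_1P_3, P_1P_4 is zero.
Rows: (-46, 29, 3), (-10, 21, -5), (-29, 31, -3).
Expanding along the first row: (-46)(92) − (29)(-115) + (3)(299) = 0.
Zero determinant ⇒ coplanar.

Yes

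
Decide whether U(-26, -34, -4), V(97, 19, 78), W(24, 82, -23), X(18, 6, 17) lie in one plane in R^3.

No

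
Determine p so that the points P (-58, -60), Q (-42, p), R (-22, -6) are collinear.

Collinearity: (Q − P) must be parallel to (R − P) = (36, 54).
Cross-multiplying the components: (p − (-60))·(36) = (16)·(54).
Solving gives p = -36.

-36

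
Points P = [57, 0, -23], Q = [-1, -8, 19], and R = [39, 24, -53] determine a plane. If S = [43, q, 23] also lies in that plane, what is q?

The plane through P, Q, R has equation −768x − 2496y − 1536z = -8448.
Substituting S: (-2496)q + (-68352) = -8448, so q = -24.

-24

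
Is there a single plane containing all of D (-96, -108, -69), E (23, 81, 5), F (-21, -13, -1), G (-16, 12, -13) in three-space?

Yes

A normal to the plane through D, E, F is n = DE × DF = (5822, -2542, -2870).
The plane has equation n·P = -86346. For G: n·G = -86346.
Equal, so G lies in the plane and all four are coplanar.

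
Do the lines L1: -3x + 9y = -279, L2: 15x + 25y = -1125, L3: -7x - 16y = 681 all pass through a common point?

Intersecting L1 and L2: solving the 2×2 system gives (x, y) = (-15, -36).
Substitute into L3: (-7)(-15) + (-16)(-36) = 681.
This equals 681, so (-15, -36) lies on all three lines and they are concurrent.

Yes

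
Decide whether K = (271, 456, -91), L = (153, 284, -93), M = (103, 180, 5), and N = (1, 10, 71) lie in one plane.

Yes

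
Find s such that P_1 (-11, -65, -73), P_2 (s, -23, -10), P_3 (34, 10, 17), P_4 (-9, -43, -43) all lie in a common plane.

-25

The points are coplanar iff P_1P_2 · (P_1P_3 × P_1P_4) = 0.
Expanding, this is linear in s: (270)s + (6750) = 0.
So s = -25.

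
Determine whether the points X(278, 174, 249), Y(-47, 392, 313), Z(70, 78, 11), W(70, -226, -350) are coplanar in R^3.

No

The four points are coplanar iff the 3×3 determinant with rows XY, XZ, XW is zero.
Rows: (-325, 218, 64), (-208, -96, -238), (-208, -400, -599).
Expanding along the first row: (-325)(-37696) − (218)(75088) + (64)(63232) = -71136.
Nonzero ⇒ not coplanar.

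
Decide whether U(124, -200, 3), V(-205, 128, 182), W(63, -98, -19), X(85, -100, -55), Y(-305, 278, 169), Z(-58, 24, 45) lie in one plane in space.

No

The plane through U, V, W has normal n = UV × UW = (-25474, -18157, -13550) and equation n·P = 431974.
Checking the remaining points: n·X = 395660, n·Y = 431974, n·Z = 431974.
Since n·X = 395660 ≠ 431974, X is off the plane and the points are not all coplanar.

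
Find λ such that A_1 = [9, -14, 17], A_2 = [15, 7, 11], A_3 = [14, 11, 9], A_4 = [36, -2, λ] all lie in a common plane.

23

Normal to plane A_1A_2A_3: n = (-18, 18, 45); plane equation n·P = 351.
Requiring n·A_4 = 351: (45)λ + (-684) = 351.
So λ = 23.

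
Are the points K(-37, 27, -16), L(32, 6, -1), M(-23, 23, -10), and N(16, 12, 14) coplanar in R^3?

No

A normal to the plane through K, L, M is n = KL × KM = (-66, -204, 18).
The plane has equation n·P = -3354. For N: n·N = -3252.
-3252 ≠ -3354, so N is off the plane.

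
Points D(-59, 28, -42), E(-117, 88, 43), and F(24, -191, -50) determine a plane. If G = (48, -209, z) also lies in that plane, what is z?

-91

A normal to the plane is n = DE × DF = (18135, 6591, 7722).
G lies in the plane iff n · DG = 0.
This gives (7722)z + (702702) = 0, so z = -91.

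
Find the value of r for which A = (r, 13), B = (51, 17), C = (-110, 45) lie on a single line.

74

Collinearity: (A − B) must be parallel to (C − B) = (-161, 28).
Cross-multiplying the components: (r − 51)·(28) = (-4)·(-161).
Solving gives r = 74.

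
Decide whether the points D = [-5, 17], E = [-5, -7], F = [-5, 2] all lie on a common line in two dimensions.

Yes

DE = (0, -24), DF = (0, -15).
Twice the signed area of △DEF is (0)(-15) − (-24)(0) = 0.
The triangle is degenerate (zero area), so the points are collinear.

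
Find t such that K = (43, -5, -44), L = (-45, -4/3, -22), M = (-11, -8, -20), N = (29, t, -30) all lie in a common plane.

-29/3

Coplanarity ⇔ det[KL; KM; KN] = 0.
Expanding, this is linear in t: (924)t + (8932) = 0.
So t = -29/3.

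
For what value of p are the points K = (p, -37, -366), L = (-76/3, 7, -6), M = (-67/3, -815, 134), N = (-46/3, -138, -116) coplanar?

2/3

Coplanarity ⇔ det[KL; KM; KN] = 0.
Expanding, this is linear in p: (-110720)p + (221440/3) = 0.
So p = 2/3.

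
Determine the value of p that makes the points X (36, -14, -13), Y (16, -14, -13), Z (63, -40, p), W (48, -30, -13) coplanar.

Normal to plane XYW: n = (0, 0, 320); plane equation n·P = -4160.
Requiring n·Z = -4160: (320)p + (0) = -4160.
So p = -13.

-13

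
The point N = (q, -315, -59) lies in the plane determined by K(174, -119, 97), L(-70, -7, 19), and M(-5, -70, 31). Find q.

A normal to the plane is n = KL × KM = (-3570, -2142, 8092).
N lies in the plane iff n · KN = 0.
This gives (-3570)q + (-221340) = 0, so q = -62.

-62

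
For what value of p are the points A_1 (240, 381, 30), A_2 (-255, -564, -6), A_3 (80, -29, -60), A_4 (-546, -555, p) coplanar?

Normal to plane A_1A_2A_3: n = (70290, -38790, 51750); plane equation n·P = 3643110.
Requiring n·A_4 = 3643110: (51750)p + (-16849890) = 3643110.
So p = 396.

396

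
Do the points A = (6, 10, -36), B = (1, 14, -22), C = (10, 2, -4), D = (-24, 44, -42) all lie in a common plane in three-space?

Yes

With A as base: AB = (-5, 4, 14), AC = (4, -8, 32), AD = (-30, 34, -6).
AC × AD = (-1040, -936, -104).
AB · (AC × AD) = 0.
The scalar triple product vanishes, so the four points are coplanar.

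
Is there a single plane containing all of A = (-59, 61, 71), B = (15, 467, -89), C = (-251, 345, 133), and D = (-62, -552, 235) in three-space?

With A as base: AB = (74, 406, -160), AC = (-192, 284, 62), AD = (-3, -613, 164).
AC × AD = (84582, 31302, 118548).
AB · (AC × AD) = 0.
The scalar triple product vanishes, so the four points are coplanar.

Yes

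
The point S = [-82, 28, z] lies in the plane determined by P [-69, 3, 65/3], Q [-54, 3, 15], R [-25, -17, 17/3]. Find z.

The plane through P, Q, R has equation −(400/3)x − (160/3)y − 300z = 2540.
Substituting S: (-300)z + (9440) = 2540, so z = 23.

23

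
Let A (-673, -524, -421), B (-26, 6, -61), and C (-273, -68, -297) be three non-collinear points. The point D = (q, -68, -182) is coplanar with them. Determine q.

-176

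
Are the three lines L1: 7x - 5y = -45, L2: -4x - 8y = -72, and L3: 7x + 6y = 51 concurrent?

Intersecting L1 and L2: solving the 2×2 system gives (x, y) = (0, 9).
Substitute into L3: (7)(0) + (6)(9) = 54.
But L3 requires 51 ≠ 54, so the three lines have no common point.

No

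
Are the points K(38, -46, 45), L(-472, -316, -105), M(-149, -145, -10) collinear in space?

Yes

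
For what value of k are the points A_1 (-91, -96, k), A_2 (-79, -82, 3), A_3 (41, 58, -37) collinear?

7

Direction A_2A_3 = (120, 140, -40). From the x-coordinate of A_1, the parameter along the line is τ = (-91 − (-79))/120 = -1/10.
Then k = 3 + (-1/10)·(-40) = 7.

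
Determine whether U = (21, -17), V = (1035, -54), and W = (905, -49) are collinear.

No

UV = (1014, -37), UW = (884, -32).
Twice the signed area of △UVW is (1014)(-32) − (-37)(884) = 260.
The area is nonzero, so the three points are not collinear.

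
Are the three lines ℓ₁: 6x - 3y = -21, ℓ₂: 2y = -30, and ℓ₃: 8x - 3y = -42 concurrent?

No

Intersecting ℓ₁ and ℓ₂: solving the 2×2 system gives (x, y) = (-11, -15).
Substitute into ℓ₃: (8)(-11) + (-3)(-15) = -43.
But ℓ₃ requires -42 ≠ -43, so the three lines have no common point.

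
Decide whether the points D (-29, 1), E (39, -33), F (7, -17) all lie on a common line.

Yes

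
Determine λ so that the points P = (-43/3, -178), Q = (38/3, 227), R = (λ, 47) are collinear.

Collinearity: (R − P) must be parallel to (Q − P) = (27, 405).
Cross-multiplying the components: (λ − (-43/3))·(405) = (225)·(27).
Solving gives λ = 2/3.

2/3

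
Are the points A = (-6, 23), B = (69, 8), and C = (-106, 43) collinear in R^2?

AB = (75, -15), AC = (-100, 20).
det[AB; AC] = (75)(20) − (-15)(-100) = 0.
The determinant is zero, so the points are collinear.

Yes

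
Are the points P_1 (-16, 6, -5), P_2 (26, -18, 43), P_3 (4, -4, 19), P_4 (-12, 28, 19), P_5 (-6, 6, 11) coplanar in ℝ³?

Yes

The plane through P_1, P_2, P_3 has normal n = P_1P_2 × P_1P_3 = (-96, -48, 60) and equation n·P = 948.
Checking the remaining points: n·P_4 = 948, n·P_5 = 948.
All equal 948, so all 5 points lie in one plane.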